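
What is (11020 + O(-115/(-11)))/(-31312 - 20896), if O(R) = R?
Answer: -121335/574288 ≈ -0.21128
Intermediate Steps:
(11020 + O(-115/(-11)))/(-31312 - 20896) = (11020 - 115/(-11))/(-31312 - 20896) = (11020 - 115*(-1/11))/(-52208) = (11020 + 115/11)*(-1/52208) = (121335/11)*(-1/52208) = -121335/574288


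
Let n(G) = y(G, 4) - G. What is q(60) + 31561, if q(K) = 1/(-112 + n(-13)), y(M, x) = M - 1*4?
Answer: 3661075/116 ≈ 31561.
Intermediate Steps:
y(M, x) = -4 + M (y(M, x) = M - 4 = -4 + M)
n(G) = -4 (n(G) = (-4 + G) - G = -4)
q(K) = -1/116 (q(K) = 1/(-112 - 4) = 1/(-116) = -1/116)
q(60) + 31561 = -1/116 + 31561 = 3661075/116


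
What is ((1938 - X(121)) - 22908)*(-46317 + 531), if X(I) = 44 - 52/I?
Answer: 116417406612/121 ≈ 9.6213e+8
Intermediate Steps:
X(I) = 44 - 52/I
((1938 - X(121)) - 22908)*(-46317 + 531) = ((1938 - (44 - 52/121)) - 22908)*(-46317 + 531) = ((1938 - (44 - 52*1/121)) - 22908)*(-45786) = ((1938 - (44 - 52/121)) - 22908)*(-45786) = ((1938 - 1*5272/121) - 22908)*(-45786) = ((1938 - 5272/121) - 22908)*(-45786) = (229226/121 - 22908)*(-45786) = -2542642/121*(-45786) = 116417406612/121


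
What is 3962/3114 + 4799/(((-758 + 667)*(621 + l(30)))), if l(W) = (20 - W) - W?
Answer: 97265408/82320147 ≈ 1.1816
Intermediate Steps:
l(W) = 20 - 2*W
3962/3114 + 4799/(((-758 + 667)*(621 + l(30)))) = 3962/3114 + 4799/(((-758 + 667)*(621 + (20 - 2*30)))) = 3962*(1/3114) + 4799/((-91*(621 + (20 - 60)))) = 1981/1557 + 4799/((-91*(621 - 40))) = 1981/1557 + 4799/((-91*581)) = 1981/1557 + 4799/(-52871) = 1981/1557 + 4799*(-1/52871) = 1981/1557 - 4799/52871 = 97265408/82320147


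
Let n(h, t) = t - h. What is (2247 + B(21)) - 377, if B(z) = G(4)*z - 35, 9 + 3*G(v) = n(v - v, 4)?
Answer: 1800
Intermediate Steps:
G(v) = -5/3 (G(v) = -3 + (4 - (v - v))/3 = -3 + (4 - 1*0)/3 = -3 + (4 + 0)/3 = -3 + (1/3)*4 = -3 + 4/3 = -5/3)
B(z) = -35 - 5*z/3 (B(z) = -5*z/3 - 35 = -35 - 5*z/3)
(2247 + B(21)) - 377 = (2247 + (-35 - 5/3*21)) - 377 = (2247 + (-35 - 35)) - 377 = (2247 - 70) - 377 = 2177 - 377 = 1800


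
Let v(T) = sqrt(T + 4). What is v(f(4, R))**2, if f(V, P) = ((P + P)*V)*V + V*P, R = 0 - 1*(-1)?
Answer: 40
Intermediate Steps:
R = 1 (R = 0 + 1 = 1)
f(V, P) = P*V + 2*P*V**2 (f(V, P) = ((2*P)*V)*V + P*V = (2*P*V)*V + P*V = 2*P*V**2 + P*V = P*V + 2*P*V**2)
v(T) = sqrt(4 + T)
v(f(4, R))**2 = (sqrt(4 + 1*4*(1 + 2*4)))**2 = (sqrt(4 + 1*4*(1 + 8)))**2 = (sqrt(4 + 1*4*9))**2 = (sqrt(4 + 36))**2 = (sqrt(40))**2 = (2*sqrt(10))**2 = 40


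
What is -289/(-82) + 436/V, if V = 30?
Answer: 22211/1230 ≈ 18.058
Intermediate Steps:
-289/(-82) + 436/V = -289/(-82) + 436/30 = -289*(-1/82) + 436*(1/30) = 289/82 + 218/15 = 22211/1230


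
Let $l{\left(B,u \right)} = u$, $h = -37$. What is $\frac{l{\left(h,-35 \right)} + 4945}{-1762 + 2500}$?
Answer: $\frac{2455}{369} \approx 6.6531$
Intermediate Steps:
$\frac{l{\left(h,-35 \right)} + 4945}{-1762 + 2500} = \frac{-35 + 4945}{-1762 + 2500} = \frac{4910}{738} = 4910 \cdot \frac{1}{738} = \frac{2455}{369}$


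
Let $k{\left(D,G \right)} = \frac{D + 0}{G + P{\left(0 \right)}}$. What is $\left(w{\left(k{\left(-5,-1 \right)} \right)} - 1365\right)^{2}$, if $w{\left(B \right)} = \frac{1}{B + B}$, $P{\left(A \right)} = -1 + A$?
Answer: $\frac{46566976}{25} \approx 1.8627 \cdot 10^{6}$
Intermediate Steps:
$k{\left(D,G \right)} = \frac{D}{-1 + G}$ ($k{\left(D,G \right)} = \frac{D + 0}{G + \left(-1 + 0\right)} = \frac{D}{G - 1} = \frac{D}{-1 + G}$)
$w{\left(B \right)} = \frac{1}{2 B}$
$\left(w{\left(k{\left(-5,-1 \right)} \right)} - 1365\right)^{2} = \left(\frac{1}{2 \left(- \frac{5}{-1 - 1}\right)} - 1365\right)^{2} = \left(\frac{1}{2 \left(- \frac{5}{-2}\right)} - 1365\right)^{2} = \left(\frac{1}{2 \left(\left(-5\right) \left(- \frac{1}{2}\right)\right)} - 1365\right)^{2} = \left(\frac{1}{2 \cdot \frac{5}{2}} - 1365\right)^{2} = \left(\frac{1}{2} \cdot \frac{2}{5} - 1365\right)^{2} = \left(\frac{1}{5} - 1365\right)^{2} = \left(- \frac{6824}{5}\right)^{2} = \frac{46566976}{25}$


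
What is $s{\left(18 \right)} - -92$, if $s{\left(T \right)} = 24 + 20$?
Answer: $136$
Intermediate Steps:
$s{\left(T \right)} = 44$
$s{\left(18 \right)} - -92 = 44 - -92 = 44 + 92 = 136$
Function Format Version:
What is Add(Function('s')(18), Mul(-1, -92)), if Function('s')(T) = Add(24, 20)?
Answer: 136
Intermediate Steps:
Function('s')(T) = 44
Add(Function('s')(18), Mul(-1, -92)) = Add(44, Mul(-1, -92)) = Add(44, 92) = 136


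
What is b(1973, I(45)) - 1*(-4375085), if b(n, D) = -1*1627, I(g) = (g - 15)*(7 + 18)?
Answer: 4373458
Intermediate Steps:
I(g) = -375 + 25*g (I(g) = (-15 + g)*25 = -375 + 25*g)
b(n, D) = -1627
b(1973, I(45)) - 1*(-4375085) = -1627 - 1*(-4375085) = -1627 + 4375085 = 4373458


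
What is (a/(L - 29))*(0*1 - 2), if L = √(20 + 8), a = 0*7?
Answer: 0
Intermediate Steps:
a = 0
L = 2*√7 (L = √28 = 2*√7 ≈ 5.2915)
(a/(L - 29))*(0*1 - 2) = (0/(2*√7 - 29))*(0*1 - 2) = (0/(-29 + 2*√7))*(0 - 2) = 0*(-2) = 0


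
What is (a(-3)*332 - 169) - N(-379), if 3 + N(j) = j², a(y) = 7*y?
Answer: -150779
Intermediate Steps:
N(j) = -3 + j²
(a(-3)*332 - 169) - N(-379) = ((7*(-3))*332 - 169) - (-3 + (-379)²) = (-21*332 - 169) - (-3 + 143641) = (-6972 - 169) - 1*143638 = -7141 - 143638 = -150779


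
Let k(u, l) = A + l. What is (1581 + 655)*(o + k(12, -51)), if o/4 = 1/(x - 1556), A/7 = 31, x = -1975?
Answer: 1310613512/3531 ≈ 3.7117e+5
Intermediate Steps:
A = 217 (A = 7*31 = 217)
k(u, l) = 217 + l
o = -4/3531 (o = 4/(-1975 - 1556) = 4/(-3531) = 4*(-1/3531) = -4/3531 ≈ -0.0011328)
(1581 + 655)*(o + k(12, -51)) = (1581 + 655)*(-4/3531 + (217 - 51)) = 2236*(-4/3531 + 166) = 2236*(586142/3531) = 1310613512/3531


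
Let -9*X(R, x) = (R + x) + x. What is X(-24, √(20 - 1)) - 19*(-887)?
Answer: 50567/3 - 2*√19/9 ≈ 16855.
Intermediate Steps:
X(R, x) = -2*x/9 - R/9 (X(R, x) = -((R + x) + x)/9 = -(R + 2*x)/9 = -2*x/9 - R/9)
X(-24, √(20 - 1)) - 19*(-887) = (-2*√(20 - 1)/9 - ⅑*(-24)) - 19*(-887) = (-2*√19/9 + 8/3) + 16853 = (8/3 - 2*√19/9) + 16853 = 50567/3 - 2*√19/9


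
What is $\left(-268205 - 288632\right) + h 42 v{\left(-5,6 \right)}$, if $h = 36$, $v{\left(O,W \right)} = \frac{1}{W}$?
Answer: $-556585$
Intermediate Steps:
$\left(-268205 - 288632\right) + h 42 v{\left(-5,6 \right)} = \left(-268205 - 288632\right) + \frac{36 \cdot 42}{6} = -556837 + 1512 \cdot \frac{1}{6} = -556837 + 252 = -556585$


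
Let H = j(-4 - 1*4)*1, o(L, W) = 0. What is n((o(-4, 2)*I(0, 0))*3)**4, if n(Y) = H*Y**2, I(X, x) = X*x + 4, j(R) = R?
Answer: 0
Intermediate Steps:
I(X, x) = 4 + X*x
H = -8 (H = (-4 - 1*4)*1 = (-4 - 4)*1 = -8*1 = -8)
n(Y) = -8*Y**2
n((o(-4, 2)*I(0, 0))*3)**4 = (-8*((0*(4 + 0*0))*3)**2)**4 = (-8*((0*(4 + 0))*3)**2)**4 = (-8*((0*4)*3)**2)**4 = (-8*(0*3)**2)**4 = (-8*0**2)**4 = (-8*0)**4 = 0**4 = 0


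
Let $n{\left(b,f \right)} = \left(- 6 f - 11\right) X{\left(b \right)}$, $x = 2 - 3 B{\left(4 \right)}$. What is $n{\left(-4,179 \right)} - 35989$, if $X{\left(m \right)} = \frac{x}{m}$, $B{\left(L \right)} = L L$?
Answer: $- \frac{96933}{2} \approx -48467.0$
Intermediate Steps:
$B{\left(L \right)} = L^{2}$
$x = -46$ ($x = 2 - 3 \cdot 4^{2} = 2 - 48 = -46$)
$X{\left(m \right)} = - \frac{46}{m}$
$n{\left(b,f \right)} = - \frac{46 \left(-11 - 6 f\right)}{b}$ ($n{\left(b,f \right)} = \left(- 6 f - 11\right) \left(- \frac{46}{b}\right) = \left(-11 - 6 f\right) \left(- \frac{46}{b}\right) = - \frac{46 \left(-11 - 6 f\right)}{b}$)
$n{\left(-4,179 \right)} - 35989 = \frac{46 \left(11 + 6 \cdot 179\right)}{-4} - 35989 = 46 \left(- \frac{1}{4}\right) \left(11 + 1074\right) - 35989 = 46 \left(- \frac{1}{4}\right) 1085 - 35989 = - \frac{24955}{2} - 35989 = - \frac{96933}{2}$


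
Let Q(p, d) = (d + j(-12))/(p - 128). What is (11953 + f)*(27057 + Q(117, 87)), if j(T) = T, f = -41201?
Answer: -8702800896/11 ≈ -7.9116e+8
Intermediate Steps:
Q(p, d) = (-12 + d)/(-128 + p) (Q(p, d) = (d - 12)/(p - 128) = (-12 + d)/(-128 + p))
(11953 + f)*(27057 + Q(117, 87)) = (11953 - 41201)*(27057 + (-12 + 87)/(-128 + 117)) = -29248*(27057 + 75/(-11)) = -29248*(27057 - 1/11*75) = -29248*(27057 - 75/11) = -29248*297552/11 = -8702800896/11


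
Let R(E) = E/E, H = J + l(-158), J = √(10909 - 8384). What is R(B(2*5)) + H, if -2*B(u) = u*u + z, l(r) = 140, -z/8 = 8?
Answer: 141 + 5*√101 ≈ 191.25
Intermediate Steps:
z = -64 (z = -8*8 = -64)
J = 5*√101 (J = √2525 = 5*√101 ≈ 50.249)
H = 140 + 5*√101 (H = 5*√101 + 140 = 140 + 5*√101 ≈ 190.25)
B(u) = 32 - u²/2 (B(u) = -(u*u - 64)/2 = -(u² - 64)/2 = -(-64 + u²)/2 = 32 - u²/2)
R(E) = 1
R(B(2*5)) + H = 1 + (140 + 5*√101) = 141 + 5*√101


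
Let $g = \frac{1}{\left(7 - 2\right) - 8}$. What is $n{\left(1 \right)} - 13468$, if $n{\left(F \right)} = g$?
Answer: $- \frac{40405}{3} \approx -13468.0$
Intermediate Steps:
$g = - \frac{1}{3}$ ($g = \frac{1}{5 - 8} = \frac{1}{-3} = - \frac{1}{3} \approx -0.33333$)
$n{\left(F \right)} = - \frac{1}{3}$
$n{\left(1 \right)} - 13468 = - \frac{1}{3} - 13468 = - \frac{40405}{3}$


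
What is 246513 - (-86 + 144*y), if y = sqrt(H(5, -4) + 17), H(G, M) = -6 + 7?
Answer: 246599 - 432*sqrt(2) ≈ 2.4599e+5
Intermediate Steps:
H(G, M) = 1
y = 3*sqrt(2) (y = sqrt(1 + 17) = sqrt(18) = 3*sqrt(2) ≈ 4.2426)
246513 - (-86 + 144*y) = 246513 - (-86 + 144*(3*sqrt(2))) = 246513 - (-86 + 432*sqrt(2)) = 246513 + (86 - 432*sqrt(2)) = 246599 - 432*sqrt(2)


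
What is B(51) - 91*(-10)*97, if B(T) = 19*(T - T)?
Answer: 88270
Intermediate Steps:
B(T) = 0 (B(T) = 19*0 = 0)
B(51) - 91*(-10)*97 = 0 - 91*(-10)*97 = 0 + 910*97 = 0 + 88270 = 88270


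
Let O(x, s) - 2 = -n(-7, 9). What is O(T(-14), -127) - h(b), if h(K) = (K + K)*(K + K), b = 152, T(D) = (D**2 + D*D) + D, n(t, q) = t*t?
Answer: -92463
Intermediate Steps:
n(t, q) = t**2
T(D) = D + 2*D**2 (T(D) = (D**2 + D**2) + D = 2*D**2 + D = D + 2*D**2)
O(x, s) = -47 (O(x, s) = 2 - 1*(-7)**2 = 2 - 1*49 = 2 - 49 = -47)
h(K) = 4*K**2 (h(K) = (2*K)*(2*K) = 4*K**2)
O(T(-14), -127) - h(b) = -47 - 4*152**2 = -47 - 4*23104 = -47 - 1*92416 = -47 - 92416 = -92463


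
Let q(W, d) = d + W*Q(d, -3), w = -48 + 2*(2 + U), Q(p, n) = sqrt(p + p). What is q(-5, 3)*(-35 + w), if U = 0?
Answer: -237 + 395*sqrt(6) ≈ 730.55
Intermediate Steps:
Q(p, n) = sqrt(2)*sqrt(p) (Q(p, n) = sqrt(2*p) = sqrt(2)*sqrt(p))
w = -44 (w = -48 + 2*(2 + 0) = -48 + 2*2 = -48 + 4 = -44)
q(W, d) = d + W*sqrt(2)*sqrt(d) (q(W, d) = d + W*(sqrt(2)*sqrt(d)) = d + W*sqrt(2)*sqrt(d))
q(-5, 3)*(-35 + w) = (3 - 5*sqrt(2)*sqrt(3))*(-35 - 44) = (3 - 5*sqrt(6))*(-79) = -237 + 395*sqrt(6)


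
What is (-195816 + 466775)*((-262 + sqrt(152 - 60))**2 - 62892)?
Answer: 1583484396 - 283965032*sqrt(23) ≈ 2.2164e+8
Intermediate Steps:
(-195816 + 466775)*((-262 + sqrt(152 - 60))**2 - 62892) = 270959*((-262 + sqrt(92))**2 - 62892) = 270959*((-262 + 2*sqrt(23))**2 - 62892) = 270959*(-62892 + (-262 + 2*sqrt(23))**2) = -17041153428 + 270959*(-262 + 2*sqrt(23))**2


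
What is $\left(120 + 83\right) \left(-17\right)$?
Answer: $-3451$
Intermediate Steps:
$\left(120 + 83\right) \left(-17\right) = 203 \left(-17\right) = -3451$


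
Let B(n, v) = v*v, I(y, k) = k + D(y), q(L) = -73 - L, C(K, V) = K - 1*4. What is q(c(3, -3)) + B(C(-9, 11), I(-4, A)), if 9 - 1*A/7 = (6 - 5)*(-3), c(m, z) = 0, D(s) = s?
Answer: 6327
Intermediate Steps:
A = 84 (A = 63 - 7*(6 - 5)*(-3) = 63 - 7*(-3) = 63 + 21 = 84)
C(K, V) = -4 + K (C(K, V) = K - 4 = -4 + K)
I(y, k) = k + y
B(n, v) = v²
q(c(3, -3)) + B(C(-9, 11), I(-4, A)) = (-73 - 1*0) + (84 - 4)² = (-73 + 0) + 80² = -73 + 6400 = 6327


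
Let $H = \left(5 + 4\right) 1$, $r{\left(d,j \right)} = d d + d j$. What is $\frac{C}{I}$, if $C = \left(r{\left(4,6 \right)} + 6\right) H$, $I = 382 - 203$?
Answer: $\frac{414}{179} \approx 2.3129$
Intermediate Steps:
$r{\left(d,j \right)} = d^{2} + d j$
$H = 9$ ($H = 9 \cdot 1 = 9$)
$I = 179$ ($I = 382 - 203 = 179$)
$C = 414$ ($C = \left(4 \left(4 + 6\right) + 6\right) 9 = \left(4 \cdot 10 + 6\right) 9 = \left(40 + 6\right) 9 = 46 \cdot 9 = 414$)
$\frac{C}{I} = \frac{414}{179}$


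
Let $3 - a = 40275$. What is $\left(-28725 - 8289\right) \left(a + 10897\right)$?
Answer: $1087286250$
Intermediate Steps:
$a = -40272$ ($a = 3 - 40275 = -40272$)
$\left(-28725 - 8289\right) \left(a + 10897\right) = \left(-28725 - 8289\right) \left(-40272 + 10897\right) = \left(-37014\right) \left(-29375\right) = 1087286250$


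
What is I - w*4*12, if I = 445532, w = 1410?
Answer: 377852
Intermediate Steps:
I - w*4*12 = 445532 - 1410*4*12 = 445532 - 1410*48 = 445532 - 1*67680 = 445532 - 67680 = 377852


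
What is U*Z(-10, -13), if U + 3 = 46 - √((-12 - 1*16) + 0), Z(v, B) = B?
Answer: -559 + 26*I*√7 ≈ -559.0 + 68.79*I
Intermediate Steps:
U = 43 - 2*I*√7 (U = -3 + (46 - √((-12 - 1*16) + 0)) = -3 + (46 - √((-12 - 16) + 0)) = -3 + (46 - √(-28 + 0)) = -3 + (46 - √(-28)) = -3 + (46 - 2*I*√7) = 43 - 2*I*√7 ≈ 43.0 - 5.2915*I)
U*Z(-10, -13) = (43 - 2*I*√7)*(-13) = -559 + 26*I*√7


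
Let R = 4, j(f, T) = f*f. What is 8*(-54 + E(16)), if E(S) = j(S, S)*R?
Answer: 7760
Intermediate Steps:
j(f, T) = f²
E(S) = 4*S² (E(S) = S²*4 = 4*S²)
8*(-54 + E(16)) = 8*(-54 + 4*16²) = 8*(-54 + 4*256) = 8*(-54 + 1024) = 8*970 = 7760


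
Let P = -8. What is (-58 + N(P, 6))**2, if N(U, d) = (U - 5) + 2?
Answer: 4761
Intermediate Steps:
N(U, d) = -3 + U (N(U, d) = (-5 + U) + 2 = -3 + U)
(-58 + N(P, 6))**2 = (-58 + (-3 - 8))**2 = (-58 - 11)**2 = (-69)**2 = 4761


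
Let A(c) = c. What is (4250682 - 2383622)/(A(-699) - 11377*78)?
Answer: -373412/177621 ≈ -2.1023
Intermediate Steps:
(4250682 - 2383622)/(A(-699) - 11377*78) = (4250682 - 2383622)/(-699 - 11377*78) = 1867060/(-699 - 887406) = 1867060/(-888105) = 1867060*(-1/888105) = -373412/177621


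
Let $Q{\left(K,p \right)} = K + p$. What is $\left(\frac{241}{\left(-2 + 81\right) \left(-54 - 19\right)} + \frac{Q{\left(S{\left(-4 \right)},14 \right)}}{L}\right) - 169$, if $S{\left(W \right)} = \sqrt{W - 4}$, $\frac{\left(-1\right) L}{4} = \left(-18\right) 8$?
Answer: $- \frac{280720463}{1660896} + \frac{i \sqrt{2}}{288} \approx -169.02 + 0.0049105 i$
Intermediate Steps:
$L = 576$ ($L = - 4 \left(\left(-18\right) 8\right) = \left(-4\right) \left(-144\right) = 576$)
$S{\left(W \right)} = \sqrt{-4 + W}$
$\left(\frac{241}{\left(-2 + 81\right) \left(-54 - 19\right)} + \frac{Q{\left(S{\left(-4 \right)},14 \right)}}{L}\right) - 169 = \left(\frac{241}{\left(-2 + 81\right) \left(-54 - 19\right)} + \frac{\sqrt{-4 - 4} + 14}{576}\right) - 169 = \left(\frac{241}{79 \left(-73\right)} + \left(\sqrt{-8} + 14\right) \frac{1}{576}\right) - 169 = \left(\frac{241}{-5767} + \left(2 i \sqrt{2} + 14\right) \frac{1}{576}\right) - 169 = \left(241 \left(- \frac{1}{5767}\right) + \left(14 + 2 i \sqrt{2}\right) \frac{1}{576}\right) - 169 = \left(- \frac{241}{5767} + \left(\frac{7}{288} + \frac{i \sqrt{2}}{288}\right)\right) - 169 = \left(- \frac{29039}{1660896} + \frac{i \sqrt{2}}{288}\right) - 169 = - \frac{280720463}{1660896} + \frac{i \sqrt{2}}{288}$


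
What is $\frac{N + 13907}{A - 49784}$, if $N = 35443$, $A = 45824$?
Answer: $- \frac{1645}{132} \approx -12.462$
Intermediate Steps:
$\frac{N + 13907}{A - 49784} = \frac{35443 + 13907}{45824 - 49784} = \frac{49350}{-3960} = 49350 \left(- \frac{1}{3960}\right) = - \frac{1645}{132}$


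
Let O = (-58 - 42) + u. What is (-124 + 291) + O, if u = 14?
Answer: 81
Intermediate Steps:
O = -86 (O = (-58 - 42) + 14 = -100 + 14 = -86)
(-124 + 291) + O = (-124 + 291) - 86 = 167 - 86 = 81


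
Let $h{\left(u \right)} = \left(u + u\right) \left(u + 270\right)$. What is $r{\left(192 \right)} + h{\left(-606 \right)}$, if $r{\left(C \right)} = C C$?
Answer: $444096$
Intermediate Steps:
$r{\left(C \right)} = C^{2}$
$h{\left(u \right)} = 2 u \left(270 + u\right)$
$r{\left(192 \right)} + h{\left(-606 \right)} = 192^{2} + 2 \left(-606\right) \left(270 - 606\right) = 36864 + 2 \left(-606\right) \left(-336\right) = 36864 + 407232 = 444096$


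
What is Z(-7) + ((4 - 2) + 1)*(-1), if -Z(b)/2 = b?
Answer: 11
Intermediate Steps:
Z(b) = -2*b
Z(-7) + ((4 - 2) + 1)*(-1) = -2*(-7) + ((4 - 2) + 1)*(-1) = 14 + (2 + 1)*(-1) = 14 + 3*(-1) = 14 - 3 = 11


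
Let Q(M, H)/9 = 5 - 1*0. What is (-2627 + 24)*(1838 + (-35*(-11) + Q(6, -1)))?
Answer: -5903604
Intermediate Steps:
Q(M, H) = 45 (Q(M, H) = 9*(5 - 1*0) = 9*(5 + 0) = 9*5 = 45)
(-2627 + 24)*(1838 + (-35*(-11) + Q(6, -1))) = (-2627 + 24)*(1838 + (-35*(-11) + 45)) = -2603*(1838 + (385 + 45)) = -2603*(1838 + 430) = -2603*2268 = -5903604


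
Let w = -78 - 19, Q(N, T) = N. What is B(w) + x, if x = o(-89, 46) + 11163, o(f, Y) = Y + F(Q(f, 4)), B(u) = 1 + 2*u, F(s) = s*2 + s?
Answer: 10749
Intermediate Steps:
w = -97
F(s) = 3*s (F(s) = 2*s + s = 3*s)
o(f, Y) = Y + 3*f
x = 10942 (x = (46 + 3*(-89)) + 11163 = (46 - 267) + 11163 = -221 + 11163 = 10942)
B(w) + x = (1 + 2*(-97)) + 10942 = (1 - 194) + 10942 = -193 + 10942 = 10749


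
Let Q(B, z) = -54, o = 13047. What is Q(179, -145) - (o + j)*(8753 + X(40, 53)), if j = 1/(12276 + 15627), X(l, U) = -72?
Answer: -3160323393764/27903 ≈ -1.1326e+8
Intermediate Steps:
j = 1/27903 ≈ 3.5838e-5
Q(179, -145) - (o + j)*(8753 + X(40, 53)) = -54 - (13047 + 1/27903)*(8753 - 72) = -54 - 364050442*8681/27903 = -54 - 1*3160321887002/27903 = -54 - 3160321887002/27903 = -3160323393764/27903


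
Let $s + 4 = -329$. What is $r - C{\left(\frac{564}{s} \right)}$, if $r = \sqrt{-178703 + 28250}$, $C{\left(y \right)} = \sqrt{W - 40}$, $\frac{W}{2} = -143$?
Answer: $i \left(- \sqrt{326} + 3 \sqrt{16717}\right) \approx 369.83 i$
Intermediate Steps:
$W = -286$ ($W = 2 \left(-143\right) = -286$)
$s = -333$ ($s = -4 - 329 = -333$)
$C{\left(y \right)} = i \sqrt{326}$ ($C{\left(y \right)} = \sqrt{-286 - 40} = \sqrt{-326} = i \sqrt{326}$)
$r = 3 i \sqrt{16717}$ ($r = \sqrt{-150453} = 3 i \sqrt{16717} \approx 387.88 i$)
$r - C{\left(\frac{564}{s} \right)} = 3 i \sqrt{16717} - i \sqrt{326} = - i \sqrt{326} + 3 i \sqrt{16717}$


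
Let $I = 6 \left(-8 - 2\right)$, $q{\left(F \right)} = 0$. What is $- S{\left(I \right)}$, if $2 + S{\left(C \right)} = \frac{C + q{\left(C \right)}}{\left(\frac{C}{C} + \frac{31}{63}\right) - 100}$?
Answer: $\frac{4316}{3103} \approx 1.3909$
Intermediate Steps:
$I = -60$ ($I = 6 \left(-10\right) = -60$)
$S{\left(C \right)} = -2 - \frac{63 C}{6206}$ ($S{\left(C \right)} = -2 + \frac{C + 0}{\left(\frac{C}{C} + \frac{31}{63}\right) - 100} = -2 + \frac{C}{\left(1 + 31 \cdot \frac{1}{63}\right) - 100} = -2 + \frac{C}{\left(1 + \frac{31}{63}\right) - 100} = -2 + \frac{C}{\frac{94}{63} - 100} = -2 + \frac{C}{- \frac{6206}{63}} = -2 + C \left(- \frac{63}{6206}\right) = -2 - \frac{63 C}{6206}$)
$- S{\left(I \right)} = - (-2 - - \frac{1890}{3103}) = - (-2 + \frac{1890}{3103}) = \left(-1\right) \left(- \frac{4316}{3103}\right) = \frac{4316}{3103}$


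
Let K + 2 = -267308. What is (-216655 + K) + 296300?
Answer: -187665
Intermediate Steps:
K = -267310 (K = -2 - 267308 = -267310)
(-216655 + K) + 296300 = (-216655 - 267310) + 296300 = -483965 + 296300 = -187665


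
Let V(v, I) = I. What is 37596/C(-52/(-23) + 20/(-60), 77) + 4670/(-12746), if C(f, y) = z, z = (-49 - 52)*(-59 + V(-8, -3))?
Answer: 112488769/19953863 ≈ 5.6374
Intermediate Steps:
z = 6262 (z = (-49 - 52)*(-59 - 3) = -101*(-62) = 6262)
C(f, y) = 6262
37596/C(-52/(-23) + 20/(-60), 77) + 4670/(-12746) = 37596/6262 + 4670/(-12746) = 37596*(1/6262) + 4670*(-1/12746) = 18798/3131 - 2335/6373 = 112488769/19953863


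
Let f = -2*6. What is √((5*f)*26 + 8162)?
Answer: √6602 ≈ 81.253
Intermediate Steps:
f = -12
√((5*f)*26 + 8162) = √((5*(-12))*26 + 8162) = √(-60*26 + 8162) = √(-1560 + 8162) = √6602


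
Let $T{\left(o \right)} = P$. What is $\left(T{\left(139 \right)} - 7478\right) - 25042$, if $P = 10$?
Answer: $-32510$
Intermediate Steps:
$T{\left(o \right)} = 10$
$\left(T{\left(139 \right)} - 7478\right) - 25042 = \left(10 - 7478\right) - 25042 = -7468 - 25042 = -32510$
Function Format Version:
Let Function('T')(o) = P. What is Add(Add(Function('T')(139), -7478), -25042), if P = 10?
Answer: -32510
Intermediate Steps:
Function('T')(o) = 10
Add(Add(Function('T')(139), -7478), -25042) = Add(Add(10, -7478), -25042) = Add(-7468, -25042) = -32510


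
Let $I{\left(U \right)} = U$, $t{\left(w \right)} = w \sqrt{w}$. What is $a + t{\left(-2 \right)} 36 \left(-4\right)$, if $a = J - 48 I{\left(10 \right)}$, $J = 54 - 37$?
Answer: $-463 + 288 i \sqrt{2} \approx -463.0 + 407.29 i$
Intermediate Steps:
$t{\left(w \right)} = w^{\frac{3}{2}}$
$J = 17$ ($J = 54 - 37 = 17$)
$a = -463$ ($a = 17 - 480 = -463$)
$a + t{\left(-2 \right)} 36 \left(-4\right) = -463 + \left(-2\right)^{\frac{3}{2}} \cdot 36 \left(-4\right) = -463 + - 2 i \sqrt{2} \cdot 36 \left(-4\right) = -463 + - 72 i \sqrt{2} \left(-4\right) = -463 + 288 i \sqrt{2}$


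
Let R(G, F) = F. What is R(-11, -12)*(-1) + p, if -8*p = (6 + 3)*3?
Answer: 69/8 ≈ 8.6250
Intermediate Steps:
p = -27/8 (p = -(6 + 3)*3/8 = -9*3/8 = -⅛*27 = -27/8 ≈ -3.3750)
R(-11, -12)*(-1) + p = -12*(-1) - 27/8 = 12 - 27/8 = 69/8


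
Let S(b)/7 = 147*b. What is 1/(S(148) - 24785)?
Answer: 1/127507 ≈ 7.8427e-6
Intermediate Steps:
S(b) = 1029*b (S(b) = 7*(147*b) = 1029*b)
1/(S(148) - 24785) = 1/(1029*148 - 24785) = 1/(152292 - 24785) = 1/127507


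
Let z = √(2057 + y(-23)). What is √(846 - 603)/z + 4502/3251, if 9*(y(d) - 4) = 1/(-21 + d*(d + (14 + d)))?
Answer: 4502/3251 + 27*√145143570/947324 ≈ 1.7282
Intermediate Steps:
y(d) = 4 + 1/(9*(-21 + d*(14 + 2*d))) (y(d) = 4 + 1/(9*(-21 + d*(d + (14 + d)))) = 4 + 1/(9*(-21 + d*(14 + 2*d))))
z = 14*√48381190/2145 (z = √(2057 + (-755 + 72*(-23)² + 504*(-23))/(9*(-21 + 2*(-23)² + 14*(-23)))) = √(2057 + (-755 + 72*529 - 11592)/(9*(-21 + 2*529 - 322))) = √(2057 + (-755 + 38088 - 11592)/(9*(-21 + 1058 - 322))) = √(2057 + (⅑)*25741/715) = √(2057 + (⅑)*(1/715)*25741) = √(2057 + 25741/6435) = √(13262536/6435) = 14*√48381190/2145 ≈ 45.398)
√(846 - 603)/z + 4502/3251 = √(846 - 603)/((14*√48381190/2145)) + 4502/3251 = √243*(3*√48381190/947324) + 4502*(1/3251) = (9*√3)*(3*√48381190/947324) + 4502/3251 = 27*√145143570/947324 + 4502/3251 = 4502/3251 + 27*√145143570/947324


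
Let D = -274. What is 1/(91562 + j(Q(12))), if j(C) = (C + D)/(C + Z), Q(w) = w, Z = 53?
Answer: 65/5951268 ≈ 1.0922e-5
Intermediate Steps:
j(C) = (-274 + C)/(53 + C) (j(C) = (C - 274)/(C + 53) = (-274 + C)/(53 + C))
1/(91562 + j(Q(12))) = 1/(91562 + (-274 + 12)/(53 + 12)) = 1/(91562 - 262/65) = 1/(5951268/65) = 65/5951268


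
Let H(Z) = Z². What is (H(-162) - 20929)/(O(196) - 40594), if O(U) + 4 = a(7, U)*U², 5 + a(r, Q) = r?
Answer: 5315/36234 ≈ 0.14669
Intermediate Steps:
a(r, Q) = -5 + r
O(U) = -4 + 2*U² (O(U) = -4 + (-5 + 7)*U² = -4 + 2*U²)
(H(-162) - 20929)/(O(196) - 40594) = ((-162)² - 20929)/((-4 + 2*196²) - 40594) = (26244 - 20929)/((-4 + 2*38416) - 40594) = 5315/((-4 + 76832) - 40594) = 5315/(76828 - 40594) = 5315/36234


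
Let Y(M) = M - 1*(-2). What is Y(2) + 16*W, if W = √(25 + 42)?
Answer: 4 + 16*√67 ≈ 134.97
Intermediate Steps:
W = √67 ≈ 8.1853
Y(M) = 2 + M (Y(M) = M + 2 = 2 + M)
Y(2) + 16*W = (2 + 2) + 16*√67 = 4 + 16*√67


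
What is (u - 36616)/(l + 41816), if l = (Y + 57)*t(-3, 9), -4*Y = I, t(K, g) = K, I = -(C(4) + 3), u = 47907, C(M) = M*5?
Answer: 45164/166511 ≈ 0.27124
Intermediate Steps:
C(M) = 5*M
I = -23 (I = -(5*4 + 3) = -(20 + 3) = -1*23 = -23)
Y = 23/4 (Y = -1/4*(-23) = 23/4 ≈ 5.7500)
l = -753/4 (l = (23/4 + 57)*(-3) = (251/4)*(-3) = -753/4 ≈ -188.25)
(u - 36616)/(l + 41816) = (47907 - 36616)/(-753/4 + 41816) = 11291/(166511/4) = 11291*(4/166511) = 45164/166511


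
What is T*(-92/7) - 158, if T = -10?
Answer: -186/7 ≈ -26.571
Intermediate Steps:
T*(-92/7) - 158 = -(-920)/7 - 158 = -10*(-92/7) - 158 = 920/7 - 158 = -186/7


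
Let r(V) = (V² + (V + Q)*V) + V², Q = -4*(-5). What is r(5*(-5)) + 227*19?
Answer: 5688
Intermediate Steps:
Q = 20
r(V) = 2*V² + V*(20 + V) (r(V) = (V² + (V + 20)*V) + V² = (V² + (20 + V)*V) + V² = (V² + V*(20 + V)) + V² = 2*V² + V*(20 + V))
r(5*(-5)) + 227*19 = (5*(-5))*(20 + 3*(5*(-5))) + 227*19 = -25*(20 + 3*(-25)) + 4313 = -25*(20 - 75) + 4313 = -25*(-55) + 4313 = 1375 + 4313 = 5688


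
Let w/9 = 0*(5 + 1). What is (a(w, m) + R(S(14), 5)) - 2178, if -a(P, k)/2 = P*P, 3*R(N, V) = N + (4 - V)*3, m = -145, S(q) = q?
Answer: -6523/3 ≈ -2174.3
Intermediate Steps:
w = 0 (w = 9*(0*(5 + 1)) = 9*(0*6) = 9*0 = 0)
R(N, V) = 4 - V + N/3 (R(N, V) = (N + (4 - V)*3)/3 = (N + (12 - 3*V))/3 = (12 + N - 3*V)/3 = 4 - V + N/3)
a(P, k) = -2*P² (a(P, k) = -2*P*P = -2*P²)
(a(w, m) + R(S(14), 5)) - 2178 = (-2*0² + (4 - 1*5 + (⅓)*14)) - 2178 = (-2*0 + (4 - 5 + 14/3)) - 2178 = (0 + 11/3) - 2178 = 11/3 - 2178 = -6523/3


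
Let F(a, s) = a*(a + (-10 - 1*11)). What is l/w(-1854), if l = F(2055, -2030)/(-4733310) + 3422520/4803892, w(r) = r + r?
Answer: 3592403623/78068197812652 ≈ 4.6016e-5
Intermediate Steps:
w(r) = 2*r
F(a, s) = a*(-21 + a) (F(a, s) = a*(a + (-10 - 11)) = a*(a - 21) = a*(-21 + a))
l = -32331632607/189485917021 (l = (2055*(-21 + 2055))/(-4733310) + 3422520/4803892 = (2055*2034)*(-1/4733310) + 3422520*(1/4803892) = 4179870*(-1/4733310) + 855630/1200973 = -139329/157777 + 855630/1200973 = -32331632607/189485917021 ≈ -0.17063)
l/w(-1854) = -32331632607/(189485917021*(2*(-1854))) = -32331632607/189485917021/(-3708) = -32331632607/189485917021*(-1/3708) = 3592403623/78068197812652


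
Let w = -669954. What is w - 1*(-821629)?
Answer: 151675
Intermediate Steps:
w - 1*(-821629) = -669954 - 1*(-821629) = -669954 + 821629 = 151675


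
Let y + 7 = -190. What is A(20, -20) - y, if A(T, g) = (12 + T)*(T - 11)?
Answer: 485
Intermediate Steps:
y = -197 (y = -7 - 190 = -197)
A(T, g) = (-11 + T)*(12 + T) (A(T, g) = (12 + T)*(-11 + T) = (-11 + T)*(12 + T))
A(20, -20) - y = (-132 + 20 + 20²) - 1*(-197) = (-132 + 20 + 400) + 197 = 288 + 197 = 485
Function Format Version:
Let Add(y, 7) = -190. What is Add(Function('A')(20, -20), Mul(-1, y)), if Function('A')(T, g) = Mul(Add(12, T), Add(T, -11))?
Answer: 485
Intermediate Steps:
y = -197 (y = Add(-7, -190) = -197)
Function('A')(T, g) = Mul(Add(-11, T), Add(12, T)) (Function('A')(T, g) = Mul(Add(12, T), Add(-11, T)) = Mul(Add(-11, T), Add(12, T)))
Add(Function('A')(20, -20), Mul(-1, y)) = Add(Add(-132, 20, Pow(20, 2)), Mul(-1, -197)) = Add(Add(-132, 20, 400), 197) = Add(288, 197) = 485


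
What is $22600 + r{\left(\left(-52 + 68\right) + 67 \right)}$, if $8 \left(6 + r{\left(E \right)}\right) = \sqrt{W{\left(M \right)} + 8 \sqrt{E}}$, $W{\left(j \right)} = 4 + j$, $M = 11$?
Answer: $22594 + \frac{\sqrt{15 + 8 \sqrt{83}}}{8} \approx 22595.0$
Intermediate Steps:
$r{\left(E \right)} = -6 + \frac{\sqrt{15 + 8 \sqrt{E}}}{8}$ ($r{\left(E \right)} = -6 + \frac{\sqrt{\left(4 + 11\right) + 8 \sqrt{E}}}{8} = -6 + \frac{\sqrt{15 + 8 \sqrt{E}}}{8}$)
$22600 + r{\left(\left(-52 + 68\right) + 67 \right)} = 22600 - \left(6 - \frac{\sqrt{15 + 8 \sqrt{\left(-52 + 68\right) + 67}}}{8}\right) = 22600 - \left(6 - \frac{\sqrt{15 + 8 \sqrt{16 + 67}}}{8}\right) = 22600 - \left(6 - \frac{\sqrt{15 + 8 \sqrt{83}}}{8}\right) = 22594 + \frac{\sqrt{15 + 8 \sqrt{83}}}{8}$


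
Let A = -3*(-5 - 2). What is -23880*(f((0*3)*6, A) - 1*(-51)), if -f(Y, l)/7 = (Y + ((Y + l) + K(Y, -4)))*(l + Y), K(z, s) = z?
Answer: 72499680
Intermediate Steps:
A = 21 (A = -3*(-7) = 21)
f(Y, l) = -7*(Y + l)*(l + 3*Y) (f(Y, l) = -7*(Y + ((Y + l) + Y))*(l + Y) = -7*(Y + (l + 2*Y))*(Y + l) = -7*(l + 3*Y)*(Y + l) = -7*(Y + l)*(l + 3*Y))
-23880*(f((0*3)*6, A) - 1*(-51)) = -23880*((-21*((0*3)*6)² - 7*21² - 28*(0*3)*6*21) - 1*(-51)) = -23880*((-21*(0*6)² - 7*441 - 28*0*6*21) + 51) = -23880*((-21*0² - 3087 - 28*0*21) + 51) = -23880*((-21*0 - 3087 + 0) + 51) = -23880*((0 - 3087 + 0) + 51) = -23880*(-3087 + 51) = -23880*(-3036) = 72499680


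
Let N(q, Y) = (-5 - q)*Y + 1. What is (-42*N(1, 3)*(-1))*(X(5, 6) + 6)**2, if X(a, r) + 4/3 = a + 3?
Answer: -343672/3 ≈ -1.1456e+5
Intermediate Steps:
X(a, r) = 5/3 + a (X(a, r) = -4/3 + (a + 3) = -4/3 + (3 + a) = 5/3 + a)
N(q, Y) = 1 + Y*(-5 - q) (N(q, Y) = Y*(-5 - q) + 1 = 1 + Y*(-5 - q))
(-42*N(1, 3)*(-1))*(X(5, 6) + 6)**2 = (-42*(1 - 5*3 - 1*3*1)*(-1))*((5/3 + 5) + 6)**2 = (-42*(1 - 15 - 3)*(-1))*(20/3 + 6)**2 = (-(-714)*(-1))*(38/3)**2 = -42*17*(1444/9) = -714*1444/9 = -343672/3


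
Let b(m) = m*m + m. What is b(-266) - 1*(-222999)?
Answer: 293489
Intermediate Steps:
b(m) = m + m² (b(m) = m² + m = m + m²)
b(-266) - 1*(-222999) = -266*(1 - 266) - 1*(-222999) = -266*(-265) + 222999 = 70490 + 222999 = 293489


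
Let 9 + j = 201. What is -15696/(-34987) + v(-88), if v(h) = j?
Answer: 6733200/34987 ≈ 192.45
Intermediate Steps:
j = 192 (j = -9 + 201 = 192)
v(h) = 192
-15696/(-34987) + v(-88) = -15696/(-34987) + 192 = -15696*(-1/34987) + 192 = 15696/34987 + 192 = 6733200/34987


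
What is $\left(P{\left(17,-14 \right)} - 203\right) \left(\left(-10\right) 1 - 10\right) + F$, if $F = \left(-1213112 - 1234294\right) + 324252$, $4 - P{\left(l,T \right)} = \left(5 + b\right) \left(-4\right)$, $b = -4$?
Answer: $-2119254$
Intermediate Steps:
$P{\left(l,T \right)} = 8$ ($P{\left(l,T \right)} = 4 - \left(5 - 4\right) \left(-4\right) = 4 - 1 \left(-4\right) = 4 - -4 = 4 + 4 = 8$)
$F = -2123154$ ($F = -2447406 + 324252 = -2123154$)
$\left(P{\left(17,-14 \right)} - 203\right) \left(\left(-10\right) 1 - 10\right) + F = \left(8 - 203\right) \left(\left(-10\right) 1 - 10\right) - 2123154 = - 195 \left(-10 - 10\right) - 2123154 = \left(-195\right) \left(-20\right) - 2123154 = 3900 - 2123154 = -2119254$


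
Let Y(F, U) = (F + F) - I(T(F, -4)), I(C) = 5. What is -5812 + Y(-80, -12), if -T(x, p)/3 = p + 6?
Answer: -5977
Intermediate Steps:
T(x, p) = -18 - 3*p (T(x, p) = -3*(p + 6) = -3*(6 + p) = -18 - 3*p)
Y(F, U) = -5 + 2*F (Y(F, U) = (F + F) - 1*5 = 2*F - 5 = -5 + 2*F)
-5812 + Y(-80, -12) = -5812 + (-5 + 2*(-80)) = -5812 + (-5 - 160) = -5812 - 165 = -5977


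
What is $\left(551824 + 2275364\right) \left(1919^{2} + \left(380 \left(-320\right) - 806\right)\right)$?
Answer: $10065227494140$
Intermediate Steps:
$\left(551824 + 2275364\right) \left(1919^{2} + \left(380 \left(-320\right) - 806\right)\right) = 2827188 \left(3682561 - 122406\right) = 2827188 \cdot 3560155 = 10065227494140$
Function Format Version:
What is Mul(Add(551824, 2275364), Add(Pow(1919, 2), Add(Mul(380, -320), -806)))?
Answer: 10065227494140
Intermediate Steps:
Mul(Add(551824, 2275364), Add(Pow(1919, 2), Add(Mul(380, -320), -806))) = Mul(2827188, Add(3682561, Add(-121600, -806))) = Mul(2827188, Add(3682561, -122406)) = Mul(2827188, 3560155) = 10065227494140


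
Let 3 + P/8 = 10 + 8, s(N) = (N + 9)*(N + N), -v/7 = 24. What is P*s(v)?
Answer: 6410880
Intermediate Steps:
v = -168 (v = -7*24 = -168)
s(N) = 2*N*(9 + N) (s(N) = (9 + N)*(2*N) = 2*N*(9 + N))
P = 120 (P = -24 + 8*(10 + 8) = -24 + 8*18 = -24 + 144 = 120)
P*s(v) = 120*(2*(-168)*(9 - 168)) = 120*(2*(-168)*(-159)) = 120*53424 = 6410880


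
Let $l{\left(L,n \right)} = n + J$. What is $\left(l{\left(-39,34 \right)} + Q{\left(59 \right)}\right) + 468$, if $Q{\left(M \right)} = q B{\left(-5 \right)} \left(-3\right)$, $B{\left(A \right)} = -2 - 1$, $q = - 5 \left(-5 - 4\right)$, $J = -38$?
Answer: $869$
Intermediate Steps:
$q = 45$ ($q = \left(-5\right) \left(-9\right) = 45$)
$B{\left(A \right)} = -3$
$l{\left(L,n \right)} = -38 + n$ ($l{\left(L,n \right)} = n - 38 = -38 + n$)
$Q{\left(M \right)} = 405$ ($Q{\left(M \right)} = 45 \left(-3\right) \left(-3\right) = \left(-135\right) \left(-3\right) = 405$)
$\left(l{\left(-39,34 \right)} + Q{\left(59 \right)}\right) + 468 = \left(\left(-38 + 34\right) + 405\right) + 468 = \left(-4 + 405\right) + 468 = 401 + 468 = 869$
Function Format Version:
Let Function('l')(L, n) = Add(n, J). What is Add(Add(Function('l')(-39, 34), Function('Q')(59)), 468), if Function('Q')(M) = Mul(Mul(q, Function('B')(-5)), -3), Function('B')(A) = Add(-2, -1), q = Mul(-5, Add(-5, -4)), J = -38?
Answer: 869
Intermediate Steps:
q = 45 (q = Mul(-5, -9) = 45)
Function('B')(A) = -3
Function('l')(L, n) = Add(-38, n) (Function('l')(L, n) = Add(n, -38) = Add(-38, n))
Function('Q')(M) = 405 (Function('Q')(M) = Mul(Mul(45, -3), -3) = Mul(-135, -3) = 405)
Add(Add(Function('l')(-39, 34), Function('Q')(59)), 468) = Add(Add(Add(-38, 34), 405), 468) = Add(Add(-4, 405), 468) = Add(401, 468) = 869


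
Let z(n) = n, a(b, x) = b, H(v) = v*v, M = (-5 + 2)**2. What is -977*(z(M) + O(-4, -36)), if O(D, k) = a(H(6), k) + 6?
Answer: -49827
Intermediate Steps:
M = 9 (M = (-3)**2 = 9)
H(v) = v**2
O(D, k) = 42 (O(D, k) = 6**2 + 6 = 36 + 6 = 42)
-977*(z(M) + O(-4, -36)) = -977*(9 + 42) = -977*51 = -49827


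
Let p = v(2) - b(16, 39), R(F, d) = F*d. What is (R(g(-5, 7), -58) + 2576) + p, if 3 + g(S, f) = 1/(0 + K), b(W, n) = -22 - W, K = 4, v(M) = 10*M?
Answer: 5587/2 ≈ 2793.5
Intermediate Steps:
g(S, f) = -11/4 (g(S, f) = -3 + 1/(0 + 4) = -3 + 1/4 = -11/4)
p = 58 (p = 10*2 - (-22 - 1*16) = 20 - (-22 - 16) = 20 - 1*(-38) = 20 + 38 = 58)
(R(g(-5, 7), -58) + 2576) + p = (-11/4*(-58) + 2576) + 58 = (319/2 + 2576) + 58 = 5471/2 + 58 = 5587/2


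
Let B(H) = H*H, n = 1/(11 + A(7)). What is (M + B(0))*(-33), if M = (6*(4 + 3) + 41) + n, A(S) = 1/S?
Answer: -71291/26 ≈ -2742.0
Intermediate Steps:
n = 7/78 (n = 1/(11 + 1/7) = 1/(78/7) = 7/78 ≈ 0.089744)
M = 6481/78 (M = (6*(4 + 3) + 41) + 7/78 = (6*7 + 41) + 7/78 = (42 + 41) + 7/78 = 83 + 7/78 = 6481/78 ≈ 83.090)
B(H) = H**2
(M + B(0))*(-33) = (6481/78 + 0**2)*(-33) = (6481/78 + 0)*(-33) = (6481/78)*(-33) = -71291/26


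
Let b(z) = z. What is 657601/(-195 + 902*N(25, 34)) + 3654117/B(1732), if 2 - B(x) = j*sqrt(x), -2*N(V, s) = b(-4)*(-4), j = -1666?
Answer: -175628617194109/1979257000226 + 338208829*sqrt(433)/133535083 ≈ -36.032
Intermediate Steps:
N(V, s) = -8 (N(V, s) = -(-2)*(-4) = -1/2*16 = -8)
B(x) = 2 + 1666*sqrt(x) (B(x) = 2 - (-1666)*sqrt(x) = 2 + 1666*sqrt(x))
657601/(-195 + 902*N(25, 34)) + 3654117/B(1732) = 657601/(-195 + 902*(-8)) + 3654117/(2 + 1666*sqrt(1732)) = 657601/(-195 - 7216) + 3654117/(2 + 1666*(2*sqrt(433))) = 657601/(-7411) + 3654117/(2 + 3332*sqrt(433)) = 657601*(-1/7411) + 3654117/(2 + 3332*sqrt(433)) = -657601/7411 + 3654117/(2 + 3332*sqrt(433))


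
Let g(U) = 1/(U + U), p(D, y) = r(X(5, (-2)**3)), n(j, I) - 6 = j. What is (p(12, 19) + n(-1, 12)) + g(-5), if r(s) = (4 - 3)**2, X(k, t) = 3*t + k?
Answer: 59/10 ≈ 5.9000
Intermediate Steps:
n(j, I) = 6 + j
X(k, t) = k + 3*t
r(s) = 1 (r(s) = 1**2 = 1)
p(D, y) = 1
g(U) = 1/(2*U)
(p(12, 19) + n(-1, 12)) + g(-5) = (1 + (6 - 1)) + (1/2)/(-5) = (1 + 5) + (1/2)*(-1/5) = 6 - 1/10 = 59/10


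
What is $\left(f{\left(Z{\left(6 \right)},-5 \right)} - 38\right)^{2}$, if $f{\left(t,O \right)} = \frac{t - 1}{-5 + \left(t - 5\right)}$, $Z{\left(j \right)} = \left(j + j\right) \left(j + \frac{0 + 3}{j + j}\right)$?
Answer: $\frac{5740816}{4225} \approx 1358.8$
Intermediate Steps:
$Z{\left(j \right)} = 2 j \left(j + \frac{3}{2 j}\right)$
$f{\left(t,O \right)} = \frac{-1 + t}{-10 + t}$ ($f{\left(t,O \right)} = \frac{-1 + t}{-5 + \left(-5 + t\right)} = \frac{-1 + t}{-10 + t}$)
$\left(f{\left(Z{\left(6 \right)},-5 \right)} - 38\right)^{2} = \left(\frac{-1 + \left(3 + 2 \cdot 6^{2}\right)}{-10 + \left(3 + 2 \cdot 6^{2}\right)} - 38\right)^{2} = \left(\frac{-1 + \left(3 + 2 \cdot 36\right)}{-10 + \left(3 + 2 \cdot 36\right)} - 38\right)^{2} = \left(\frac{-1 + \left(3 + 72\right)}{-10 + \left(3 + 72\right)} - 38\right)^{2} = \left(\frac{-1 + 75}{-10 + 75} - 38\right)^{2} = \left(\frac{1}{65} \cdot 74 - 38\right)^{2} = \left(\frac{74}{65} - 38\right)^{2} = \left(- \frac{2396}{65}\right)^{2} = \frac{5740816}{4225}$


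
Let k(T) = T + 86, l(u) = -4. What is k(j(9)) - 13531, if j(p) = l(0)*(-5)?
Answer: -13425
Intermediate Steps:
j(p) = 20 (j(p) = -4*(-5) = 20)
k(T) = 86 + T
k(j(9)) - 13531 = (86 + 20) - 13531 = 106 - 13531 = -13425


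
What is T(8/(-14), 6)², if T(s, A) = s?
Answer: 16/49 ≈ 0.32653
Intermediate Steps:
T(8/(-14), 6)² = (8/(-14))² = (8*(-1/14))² = (-4/7)² = 16/49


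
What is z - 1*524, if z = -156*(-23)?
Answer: 3064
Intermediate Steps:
z = 3588
z - 1*524 = 3588 - 1*524 = 3588 - 524 = 3064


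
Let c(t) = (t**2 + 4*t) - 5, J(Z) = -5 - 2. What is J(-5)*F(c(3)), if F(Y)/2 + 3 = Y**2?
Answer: -3542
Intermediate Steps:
J(Z) = -7
c(t) = -5 + t**2 + 4*t
F(Y) = -6 + 2*Y**2
J(-5)*F(c(3)) = -7*(-6 + 2*(-5 + 3**2 + 4*3)**2) = -7*(-6 + 2*(-5 + 9 + 12)**2) = -7*(-6 + 2*16**2) = -7*(-6 + 2*256) = -7*(-6 + 512) = -7*506 = -3542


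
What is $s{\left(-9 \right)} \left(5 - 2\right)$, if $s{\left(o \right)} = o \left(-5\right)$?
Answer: $135$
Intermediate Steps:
$s{\left(o \right)} = - 5 o$
$s{\left(-9 \right)} \left(5 - 2\right) = \left(-5\right) \left(-9\right) \left(5 - 2\right) = 45 \left(5 - 2\right) = 45 \cdot 3 = 135$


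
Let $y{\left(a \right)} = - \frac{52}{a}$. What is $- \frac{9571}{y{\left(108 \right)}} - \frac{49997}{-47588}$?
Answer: $\frac{12298198157}{618644} \approx 19879.0$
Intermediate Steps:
$- \frac{9571}{y{\left(108 \right)}} - \frac{49997}{-47588} = - \frac{9571}{\left(-52\right) \frac{1}{108}} - \frac{49997}{-47588} = - \frac{9571}{\left(-52\right) \frac{1}{108}} - - \frac{49997}{47588} = - \frac{9571}{- \frac{13}{27}} + \frac{49997}{47588} = \left(-9571\right) \left(- \frac{27}{13}\right) + \frac{49997}{47588} = \frac{258417}{13} + \frac{49997}{47588} = \frac{12298198157}{618644}$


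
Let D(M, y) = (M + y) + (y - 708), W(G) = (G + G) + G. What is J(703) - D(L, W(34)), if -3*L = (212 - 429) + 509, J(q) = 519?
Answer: 3361/3 ≈ 1120.3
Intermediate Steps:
W(G) = 3*G (W(G) = 2*G + G = 3*G)
L = -292/3 (L = -((212 - 429) + 509)/3 = -(-217 + 509)/3 = -1/3*292 = -292/3 ≈ -97.333)
D(M, y) = -708 + M + 2*y (D(M, y) = (M + y) + (-708 + y) = -708 + M + 2*y)
J(703) - D(L, W(34)) = 519 - (-708 - 292/3 + 2*(3*34)) = 519 - (-708 - 292/3 + 2*102) = 519 - (-708 - 292/3 + 204) = 519 - 1*(-1804/3) = 519 + 1804/3 = 3361/3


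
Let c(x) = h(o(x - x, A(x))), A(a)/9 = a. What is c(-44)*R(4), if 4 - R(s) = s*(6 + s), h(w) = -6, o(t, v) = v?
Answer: 216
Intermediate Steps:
A(a) = 9*a
R(s) = 4 - s*(6 + s)
c(x) = -6
c(-44)*R(4) = -6*(4 - 1*4² - 6*4) = -6*(4 - 1*16 - 24) = -6*(4 - 16 - 24) = -6*(-36) = 216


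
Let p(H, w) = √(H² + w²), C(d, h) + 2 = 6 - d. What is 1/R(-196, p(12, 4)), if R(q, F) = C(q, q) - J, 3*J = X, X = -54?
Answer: 1/218 ≈ 0.0045872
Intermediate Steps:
J = -18 (J = (⅓)*(-54) = -18)
C(d, h) = 4 - d (C(d, h) = -2 + (6 - d) = 4 - d)
R(q, F) = 22 - q (R(q, F) = (4 - q) - 1*(-18) = (4 - q) + 18 = 22 - q)
1/R(-196, p(12, 4)) = 1/(22 - 1*(-196)) = 1/(22 + 196) = 1/218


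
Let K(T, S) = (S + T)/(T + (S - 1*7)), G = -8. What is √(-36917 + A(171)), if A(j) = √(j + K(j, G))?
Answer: √(-224603028 + 78*√1046721)/78 ≈ 192.1*I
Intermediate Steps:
K(T, S) = (S + T)/(-7 + S + T) (K(T, S) = (S + T)/(T + (S - 7)) = (S + T)/(T + (-7 + S)) = (S + T)/(-7 + S + T))
A(j) = √(j + (-8 + j)/(-15 + j)) (A(j) = √(j + (-8 + j)/(-7 - 8 + j)) = √(j + (-8 + j)/(-15 + j)))
√(-36917 + A(171)) = √(-36917 + √((-8 + 171 + 171*(-15 + 171))/(-15 + 171))) = √(-36917 + √((-8 + 171 + 171*156)/156)) = √(-36917 + √((-8 + 171 + 26676)/156)) = √(-36917 + √((1/156)*26839)) = √(-36917 + √(26839/156)) = √(-36917 + √1046721/78)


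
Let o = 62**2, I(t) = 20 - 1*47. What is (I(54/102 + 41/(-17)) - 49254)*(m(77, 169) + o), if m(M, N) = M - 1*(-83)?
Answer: -197321124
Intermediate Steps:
I(t) = -27 (I(t) = 20 - 47 = -27)
o = 3844
m(M, N) = 83 + M (m(M, N) = M + 83 = 83 + M)
(I(54/102 + 41/(-17)) - 49254)*(m(77, 169) + o) = (-27 - 49254)*((83 + 77) + 3844) = -49281*(160 + 3844) = -49281*4004 = -197321124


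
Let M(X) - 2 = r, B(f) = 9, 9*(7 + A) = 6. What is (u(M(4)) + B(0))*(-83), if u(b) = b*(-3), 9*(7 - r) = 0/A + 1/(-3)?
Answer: 13529/9 ≈ 1503.2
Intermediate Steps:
A = -19/3 (A = -7 + (⅑)*6 = -7 + ⅔ = -19/3 ≈ -6.3333)
r = 190/27 (r = 7 - (0/(-19/3) + 1/(-3))/9 = 7 - (0*(-3/19) + 1*(-⅓))/9 = 7 - (0 - ⅓)/9 = 7 - ⅑*(-⅓) = 7 + 1/27 = 190/27 ≈ 7.0370)
M(X) = 244/27 (M(X) = 2 + 190/27 = 244/27)
u(b) = -3*b
(u(M(4)) + B(0))*(-83) = (-3*244/27 + 9)*(-83) = (-244/9 + 9)*(-83) = -163/9*(-83) = 13529/9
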